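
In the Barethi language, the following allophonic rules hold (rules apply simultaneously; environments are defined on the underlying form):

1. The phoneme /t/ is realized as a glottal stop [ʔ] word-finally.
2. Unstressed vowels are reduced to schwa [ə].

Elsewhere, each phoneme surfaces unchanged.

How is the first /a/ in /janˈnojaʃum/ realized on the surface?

/a/ meets the environment for rule 2 (in an unstressed syllable) → [ə].

[ə]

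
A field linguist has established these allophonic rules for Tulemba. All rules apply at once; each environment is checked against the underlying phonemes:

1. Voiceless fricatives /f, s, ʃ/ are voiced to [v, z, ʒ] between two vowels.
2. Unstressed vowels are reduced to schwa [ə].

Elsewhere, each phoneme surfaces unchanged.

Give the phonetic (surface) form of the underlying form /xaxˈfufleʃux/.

/x/ — not in any rule's target class → [x].
Rule 2 applies to /a/ (between /x/ and /x/: in an unstressed syllable) → [ə].
/x/ (between /a/ and /f/) is unaffected → [x].
/f/ (between /x/ and /u/): rule 1 targets it, but not between two vowels → unchanged [f].
/u/ (between /f/ and /f/) is in the target of rule 2 but the environment (in an unstressed syllable) is not met → [u].
/f/ (between /u/ and /l/) is in the target of rule 1 but the environment (between two vowels) is not met → [f].
/l/ — not in any rule's target class → [l].
/e/ meets the environment for rule 2 (in an unstressed syllable) → [ə].
/ʃ/ (between /e/ and /u/): between two vowels, so rule 1 applies → [ʒ].
/u/ — between /ʃ/ and /x/, in an unstressed syllable — surfaces as [ə] (rule 2).
/x/ (word-final): no rule targets it → [x].

[xəxˈfufləʒəx]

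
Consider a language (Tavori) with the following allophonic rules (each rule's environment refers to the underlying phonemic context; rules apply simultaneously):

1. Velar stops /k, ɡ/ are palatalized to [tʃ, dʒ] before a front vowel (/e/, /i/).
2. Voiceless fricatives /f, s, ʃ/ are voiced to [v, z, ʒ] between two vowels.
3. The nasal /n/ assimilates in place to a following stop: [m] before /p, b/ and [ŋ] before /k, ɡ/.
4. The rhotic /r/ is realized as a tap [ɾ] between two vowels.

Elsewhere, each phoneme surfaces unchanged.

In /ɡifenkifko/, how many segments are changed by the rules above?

4

Segments that undergo a rule: /ɡ/ → [dʒ] (rule 1); /f/ → [v] (rule 2); /n/ → [ŋ] (rule 3); /k/ → [tʃ] (rule 1).
All other segments surface unchanged.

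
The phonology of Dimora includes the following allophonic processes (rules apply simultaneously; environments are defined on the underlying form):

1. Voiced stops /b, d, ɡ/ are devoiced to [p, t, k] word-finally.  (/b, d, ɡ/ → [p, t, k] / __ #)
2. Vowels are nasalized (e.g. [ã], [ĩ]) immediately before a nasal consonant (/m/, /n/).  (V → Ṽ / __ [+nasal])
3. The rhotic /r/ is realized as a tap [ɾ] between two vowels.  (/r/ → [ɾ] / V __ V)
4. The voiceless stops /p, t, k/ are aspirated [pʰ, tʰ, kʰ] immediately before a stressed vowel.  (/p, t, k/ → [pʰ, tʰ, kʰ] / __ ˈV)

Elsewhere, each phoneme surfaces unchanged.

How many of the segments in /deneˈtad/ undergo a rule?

Segments that undergo a rule: /e/ → [ẽ] (rule 2); /t/ → [tʰ] (rule 4); /d/ → [t] (rule 1).
All other segments surface unchanged.

3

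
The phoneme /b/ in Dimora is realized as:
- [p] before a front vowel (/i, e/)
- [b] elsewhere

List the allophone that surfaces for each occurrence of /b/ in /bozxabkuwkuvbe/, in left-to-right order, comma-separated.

[b], [b], [p]

Occurrence 1 (position 1): no conditioning environment matches → elsewhere allophone [b].
Occurrence 2 (position 6): no conditioning environment matches → elsewhere allophone [b].
Occurrence 3 (position 13): before a front vowel (/i, e/) → [p].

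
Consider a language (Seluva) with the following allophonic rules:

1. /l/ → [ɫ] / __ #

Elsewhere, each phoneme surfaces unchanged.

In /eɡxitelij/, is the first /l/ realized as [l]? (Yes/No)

/l/ (between /e/ and /i/) fails the environment for rule 1, so it stays [l].
The actual realization is [l], which matches [l].

Yes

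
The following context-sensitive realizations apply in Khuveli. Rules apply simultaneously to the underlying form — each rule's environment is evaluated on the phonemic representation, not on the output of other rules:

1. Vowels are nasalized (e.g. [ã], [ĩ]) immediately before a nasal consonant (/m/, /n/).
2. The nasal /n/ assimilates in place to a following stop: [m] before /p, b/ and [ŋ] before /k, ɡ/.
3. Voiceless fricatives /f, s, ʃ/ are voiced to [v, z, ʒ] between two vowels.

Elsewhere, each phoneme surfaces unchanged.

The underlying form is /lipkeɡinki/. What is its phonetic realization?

/l/ stays [l].
/i/ (between /l/ and /p/) is in the target of rule 1 but the environment (before a nasal consonant) is not met → [i].
/p/ — not in any rule's target class → [p].
/k/ stays [k].
/e/ — between /k/ and /ɡ/; rule 1 does not apply here → [e].
/ɡ/ stays [ɡ].
/i/ (between /ɡ/ and /n/): before a nasal consonant, so rule 1 applies → [ĩ].
/n/ (between /i/ and /k/) occurs before a labial or velar stop → [ŋ] by rule 2.
/k/ stays [k].
/i/ — word-final; rule 1 does not apply here → [i].

[lipkeɡĩŋki]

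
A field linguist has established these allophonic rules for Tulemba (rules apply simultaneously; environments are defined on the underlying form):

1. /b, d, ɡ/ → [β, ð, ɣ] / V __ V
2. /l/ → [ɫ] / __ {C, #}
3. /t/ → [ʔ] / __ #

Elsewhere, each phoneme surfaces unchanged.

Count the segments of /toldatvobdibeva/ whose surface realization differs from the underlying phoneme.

Segments that undergo a rule: /l/ → [ɫ] (rule 2); /b/ → [β] (rule 1).
All other segments surface unchanged.

2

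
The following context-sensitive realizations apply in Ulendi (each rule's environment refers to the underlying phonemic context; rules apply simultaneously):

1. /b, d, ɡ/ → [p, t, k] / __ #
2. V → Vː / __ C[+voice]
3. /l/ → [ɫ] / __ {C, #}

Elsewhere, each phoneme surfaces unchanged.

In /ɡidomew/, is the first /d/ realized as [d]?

Yes

/d/ (between /i/ and /o/) fails the environment for rule 1, so it stays [d].
The actual realization is [d], which matches [d].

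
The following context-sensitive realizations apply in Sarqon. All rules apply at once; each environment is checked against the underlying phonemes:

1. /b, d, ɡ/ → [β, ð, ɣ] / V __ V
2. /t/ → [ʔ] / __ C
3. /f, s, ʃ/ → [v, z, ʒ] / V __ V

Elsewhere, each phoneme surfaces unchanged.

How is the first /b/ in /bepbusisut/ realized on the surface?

/b/ — word-initial; rule 1 does not apply here → [b].

[b]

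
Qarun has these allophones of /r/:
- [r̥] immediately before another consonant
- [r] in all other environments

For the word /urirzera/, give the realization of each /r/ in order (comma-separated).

[r], [r̥], [r]

Occurrence 1 (position 2): no conditioning environment matches → elsewhere allophone [r].
Occurrence 2 (position 4): immediately before another consonant → [r̥].
Occurrence 3 (position 7): no conditioning environment matches → elsewhere allophone [r].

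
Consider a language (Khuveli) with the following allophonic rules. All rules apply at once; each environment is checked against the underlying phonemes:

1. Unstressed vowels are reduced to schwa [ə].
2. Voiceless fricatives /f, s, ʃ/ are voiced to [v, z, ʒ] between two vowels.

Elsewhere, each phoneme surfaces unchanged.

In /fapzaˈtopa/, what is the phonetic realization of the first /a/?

/a/ — between /f/ and /p/, in an unstressed syllable — surfaces as [ə] (rule 1).

[ə]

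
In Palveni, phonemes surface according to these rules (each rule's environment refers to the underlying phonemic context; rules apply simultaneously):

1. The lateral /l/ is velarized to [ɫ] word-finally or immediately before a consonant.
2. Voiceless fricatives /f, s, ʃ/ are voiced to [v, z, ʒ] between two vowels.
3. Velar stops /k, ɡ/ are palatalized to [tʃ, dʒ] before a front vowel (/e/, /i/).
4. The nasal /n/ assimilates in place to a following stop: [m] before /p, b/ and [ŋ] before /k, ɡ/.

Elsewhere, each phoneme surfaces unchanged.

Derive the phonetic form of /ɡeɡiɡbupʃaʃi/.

[dʒedʒiɡbupʃaʒi]

/ɡ/ — word-initial, before a front vowel — surfaces as [dʒ] (rule 3).
/e/ — not in any rule's target class → [e].
/ɡ/ meets the environment for rule 3 (before a front vowel) → [dʒ].
/i/ stays [i].
/ɡ/ (between /i/ and /b/) fails the environment for rule 3, so it stays [ɡ].
/b/ (between /ɡ/ and /u/) is unaffected → [b].
/u/ (between /b/ and /p/): no rule targets it → [u].
/p/ stays [p].
/ʃ/ (between /p/ and /a/): rule 2 targets it, but not between two vowels → unchanged [ʃ].
/a/ stays [a].
/ʃ/ (between /a/ and /i/) occurs between two vowels → [ʒ] by rule 2.
/i/ stays [i].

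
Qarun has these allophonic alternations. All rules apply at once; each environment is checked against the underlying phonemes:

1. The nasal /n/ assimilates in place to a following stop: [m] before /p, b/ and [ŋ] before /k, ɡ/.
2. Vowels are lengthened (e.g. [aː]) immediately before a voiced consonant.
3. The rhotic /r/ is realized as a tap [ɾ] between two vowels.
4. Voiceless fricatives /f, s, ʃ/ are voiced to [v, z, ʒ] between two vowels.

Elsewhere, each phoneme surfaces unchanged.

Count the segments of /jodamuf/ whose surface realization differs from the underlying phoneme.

2

Segments that undergo a rule: /o/ → [oː] (rule 2); /a/ → [aː] (rule 2).
All other segments surface unchanged.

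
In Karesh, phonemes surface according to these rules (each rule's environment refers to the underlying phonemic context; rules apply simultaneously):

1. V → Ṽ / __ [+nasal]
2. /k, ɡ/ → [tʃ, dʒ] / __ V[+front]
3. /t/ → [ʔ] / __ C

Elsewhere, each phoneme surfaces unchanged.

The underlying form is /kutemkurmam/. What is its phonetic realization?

[kutẽmkurmãm]

/k/ (word-initial) fails the environment for rule 2, so it stays [k].
/u/ (between /k/ and /t/) fails the environment for rule 1, so it stays [u].
/t/ (between /u/ and /e/): rule 3 targets it, but not immediately before a consonant → unchanged [t].
/e/ meets the environment for rule 1 (before a nasal consonant) → [ẽ].
/m/ (between /e/ and /k/): no rule targets it → [m].
/k/ (between /m/ and /u/) fails the environment for rule 2, so it stays [k].
/u/ — between /k/ and /r/; rule 1 does not apply here → [u].
/r/ — not in any rule's target class → [r].
/m/ (between /r/ and /a/): no rule targets it → [m].
/a/ meets the environment for rule 1 (before a nasal consonant) → [ã].
/m/ (word-final): no rule targets it → [m].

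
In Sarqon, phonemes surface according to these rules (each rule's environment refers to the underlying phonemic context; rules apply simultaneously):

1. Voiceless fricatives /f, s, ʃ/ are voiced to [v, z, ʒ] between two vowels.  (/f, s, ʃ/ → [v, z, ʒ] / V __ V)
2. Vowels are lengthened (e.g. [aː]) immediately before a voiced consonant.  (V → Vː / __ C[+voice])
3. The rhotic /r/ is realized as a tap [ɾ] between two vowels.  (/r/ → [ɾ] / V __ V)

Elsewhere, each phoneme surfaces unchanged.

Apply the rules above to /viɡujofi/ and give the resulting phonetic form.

[viːɡuːjovi]

/v/ (word-initial): no rule targets it → [v].
/i/ meets the environment for rule 2 (before a voiced consonant) → [iː].
/ɡ/ (between /i/ and /u/): no rule targets it → [ɡ].
/u/ (between /ɡ/ and /j/): before a voiced consonant, so rule 2 applies → [uː].
/j/ stays [j].
/o/ (between /j/ and /f/) fails the environment for rule 2, so it stays [o].
/f/ (between /o/ and /i/): between two vowels, so rule 1 applies → [v].
/i/ (word-final) is in the target of rule 2 but the environment (before a voiced consonant) is not met → [i].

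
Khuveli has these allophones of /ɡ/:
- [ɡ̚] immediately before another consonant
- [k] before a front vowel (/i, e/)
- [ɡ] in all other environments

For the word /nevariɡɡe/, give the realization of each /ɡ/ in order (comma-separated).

[ɡ̚], [k]

Occurrence 1 (position 7): immediately before another consonant → [ɡ̚].
Occurrence 2 (position 8): before a front vowel (/i, e/) → [k].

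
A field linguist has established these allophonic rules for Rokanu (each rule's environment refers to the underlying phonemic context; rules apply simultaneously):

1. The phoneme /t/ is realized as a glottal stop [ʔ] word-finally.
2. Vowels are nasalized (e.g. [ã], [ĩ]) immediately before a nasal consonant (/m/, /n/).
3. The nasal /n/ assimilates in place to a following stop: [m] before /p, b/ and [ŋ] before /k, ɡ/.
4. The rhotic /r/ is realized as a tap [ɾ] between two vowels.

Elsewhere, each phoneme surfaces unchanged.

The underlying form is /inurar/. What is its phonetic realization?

[ĩnuɾar]

/i/ (word-initial) occurs before a nasal consonant → [ĩ] by rule 2.
/n/ (between /i/ and /u/) fails the environment for rule 3, so it stays [n].
/u/ (between /n/ and /r/): rule 2 targets it, but not before a nasal consonant → unchanged [u].
/r/ meets the environment for rule 4 (between two vowels) → [ɾ].
/a/ (between /r/ and /r/) is in the target of rule 2 but the environment (before a nasal consonant) is not met → [a].
/r/ — word-final; rule 4 does not apply here → [r].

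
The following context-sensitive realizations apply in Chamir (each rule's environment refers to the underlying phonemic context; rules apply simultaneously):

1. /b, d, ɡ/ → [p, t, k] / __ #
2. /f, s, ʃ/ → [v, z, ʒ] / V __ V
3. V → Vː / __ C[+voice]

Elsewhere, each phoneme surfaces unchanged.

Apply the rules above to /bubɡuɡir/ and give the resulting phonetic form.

[buːbɡuːɡiːr]

/b/ (word-initial) is in the target of rule 1 but the environment (word-finally) is not met → [b].
/u/ (between /b/ and /b/) occurs before a voiced consonant → [uː] by rule 3.
/b/ (between /u/ and /ɡ/) fails the environment for rule 1, so it stays [b].
/ɡ/ (between /b/ and /u/) is in the target of rule 1 but the environment (word-finally) is not met → [ɡ].
/u/ — between /ɡ/ and /ɡ/, before a voiced consonant — surfaces as [uː] (rule 3).
/ɡ/ (between /u/ and /i/) fails the environment for rule 1, so it stays [ɡ].
/i/ (between /ɡ/ and /r/): before a voiced consonant, so rule 3 applies → [iː].
/r/ (word-final) is unaffected → [r].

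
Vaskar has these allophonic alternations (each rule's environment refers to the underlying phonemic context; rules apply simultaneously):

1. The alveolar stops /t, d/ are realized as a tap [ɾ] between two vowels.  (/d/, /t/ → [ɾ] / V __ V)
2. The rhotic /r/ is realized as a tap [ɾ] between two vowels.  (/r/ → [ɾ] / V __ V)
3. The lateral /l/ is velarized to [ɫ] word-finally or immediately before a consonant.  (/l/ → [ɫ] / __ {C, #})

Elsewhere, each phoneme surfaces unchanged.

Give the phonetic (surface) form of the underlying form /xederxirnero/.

/x/ (word-initial) is unaffected → [x].
/e/ — not in any rule's target class → [e].
/d/ meets the environment for rule 1 (between two vowels) → [ɾ].
/e/ — not in any rule's target class → [e].
/r/ (between /e/ and /x/): rule 2 targets it, but not between two vowels → unchanged [r].
/x/ — not in any rule's target class → [x].
/i/ — not in any rule's target class → [i].
/r/ (between /i/ and /n/) fails the environment for rule 2, so it stays [r].
/n/ stays [n].
/e/ (between /n/ and /r/) is unaffected → [e].
/r/ (between /e/ and /o/): between two vowels, so rule 2 applies → [ɾ].
/o/ — not in any rule's target class → [o].

[xeɾerxirneɾo]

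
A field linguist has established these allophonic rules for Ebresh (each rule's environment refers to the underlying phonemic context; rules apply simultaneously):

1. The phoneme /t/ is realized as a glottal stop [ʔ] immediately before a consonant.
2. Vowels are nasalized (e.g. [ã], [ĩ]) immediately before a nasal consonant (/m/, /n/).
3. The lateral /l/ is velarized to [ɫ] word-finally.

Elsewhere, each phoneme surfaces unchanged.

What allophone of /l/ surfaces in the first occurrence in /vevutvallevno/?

[l]

/l/ (between /a/ and /l/): rule 3 targets it, but not word-finally → unchanged [l].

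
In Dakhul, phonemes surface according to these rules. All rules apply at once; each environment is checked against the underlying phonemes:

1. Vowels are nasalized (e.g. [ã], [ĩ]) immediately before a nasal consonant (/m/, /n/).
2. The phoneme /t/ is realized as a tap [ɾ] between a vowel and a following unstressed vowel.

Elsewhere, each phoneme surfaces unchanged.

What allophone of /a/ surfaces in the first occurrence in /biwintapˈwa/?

/a/ (between /t/ and /p/): rule 1 targets it, but not before a nasal consonant → unchanged [a].

[a]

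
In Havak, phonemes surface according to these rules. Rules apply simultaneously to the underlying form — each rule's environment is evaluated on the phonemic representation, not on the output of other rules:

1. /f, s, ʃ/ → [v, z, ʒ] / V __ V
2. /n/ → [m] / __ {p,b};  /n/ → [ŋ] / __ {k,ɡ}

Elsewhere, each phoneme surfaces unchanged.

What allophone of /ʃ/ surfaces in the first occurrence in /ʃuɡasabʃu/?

[ʃ]

/ʃ/ (word-initial) fails the environment for rule 1, so it stays [ʃ].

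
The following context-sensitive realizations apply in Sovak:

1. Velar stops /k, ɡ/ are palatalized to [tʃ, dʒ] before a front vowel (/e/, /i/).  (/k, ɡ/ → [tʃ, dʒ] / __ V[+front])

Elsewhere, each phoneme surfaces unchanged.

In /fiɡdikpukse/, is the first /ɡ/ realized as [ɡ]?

/ɡ/ (between /i/ and /d/) fails the environment for rule 1, so it stays [ɡ].
The actual realization is [ɡ], which matches [ɡ].

Yes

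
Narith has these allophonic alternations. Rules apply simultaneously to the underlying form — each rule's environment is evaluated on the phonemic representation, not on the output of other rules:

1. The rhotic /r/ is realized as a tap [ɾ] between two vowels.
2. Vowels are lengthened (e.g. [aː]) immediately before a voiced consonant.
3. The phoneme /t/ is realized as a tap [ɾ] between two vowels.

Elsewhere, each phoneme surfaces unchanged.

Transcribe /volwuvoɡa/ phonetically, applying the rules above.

[voːlwuːvoːɡa]

/v/ — not in any rule's target class → [v].
/o/ — between /v/ and /l/, before a voiced consonant — surfaces as [oː] (rule 2).
/l/ (between /o/ and /w/) is unaffected → [l].
/w/ (between /l/ and /u/): no rule targets it → [w].
/u/ (between /w/ and /v/): before a voiced consonant, so rule 2 applies → [uː].
/v/ stays [v].
Rule 2 applies to /o/ (between /v/ and /ɡ/: before a voiced consonant) → [oː].
/ɡ/ (between /o/ and /a/) is unaffected → [ɡ].
/a/ (word-final) fails the environment for rule 2, so it stays [a].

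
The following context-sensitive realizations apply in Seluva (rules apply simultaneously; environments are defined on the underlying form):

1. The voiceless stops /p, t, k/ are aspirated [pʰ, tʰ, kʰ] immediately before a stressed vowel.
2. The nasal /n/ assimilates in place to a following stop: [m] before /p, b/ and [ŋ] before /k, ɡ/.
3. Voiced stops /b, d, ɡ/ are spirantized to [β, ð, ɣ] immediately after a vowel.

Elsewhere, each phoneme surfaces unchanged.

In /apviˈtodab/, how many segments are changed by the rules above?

Segments that undergo a rule: /t/ → [tʰ] (rule 1); /d/ → [ð] (rule 3); /b/ → [β] (rule 3).
All other segments surface unchanged.

3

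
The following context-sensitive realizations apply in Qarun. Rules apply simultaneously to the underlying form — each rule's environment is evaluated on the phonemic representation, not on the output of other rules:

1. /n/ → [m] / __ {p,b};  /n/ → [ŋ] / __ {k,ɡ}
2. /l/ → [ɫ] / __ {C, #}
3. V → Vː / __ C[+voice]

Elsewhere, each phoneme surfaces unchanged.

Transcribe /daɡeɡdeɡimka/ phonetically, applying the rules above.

/a/ (between /d/ and /ɡ/): before a voiced consonant, so rule 3 applies → [aː].
/e/ (between /ɡ/ and /ɡ/): before a voiced consonant, so rule 3 applies → [eː].
Rule 3 applies to /e/ (between /d/ and /ɡ/: before a voiced consonant) → [eː].
Rule 3 applies to /i/ (between /ɡ/ and /m/: before a voiced consonant) → [iː].
/a/ (word-final): rule 3 targets it, but not before a voiced consonant → unchanged [a].

[daːɡeːɡdeːɡiːmka]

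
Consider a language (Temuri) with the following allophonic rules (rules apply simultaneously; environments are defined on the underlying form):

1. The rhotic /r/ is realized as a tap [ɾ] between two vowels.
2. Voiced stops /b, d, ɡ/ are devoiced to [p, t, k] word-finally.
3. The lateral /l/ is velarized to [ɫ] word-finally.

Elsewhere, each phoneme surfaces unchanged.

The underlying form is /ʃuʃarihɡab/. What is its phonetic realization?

/ʃ/ — not in any rule's target class → [ʃ].
/u/ (between /ʃ/ and /ʃ/): no rule targets it → [u].
/ʃ/ stays [ʃ].
/a/ (between /ʃ/ and /r/) is unaffected → [a].
Rule 1 applies to /r/ (between /a/ and /i/: between two vowels) → [ɾ].
/i/ — not in any rule's target class → [i].
/h/ (between /i/ and /ɡ/): no rule targets it → [h].
/ɡ/ (between /h/ and /a/) fails the environment for rule 2, so it stays [ɡ].
/a/ (between /ɡ/ and /b/): no rule targets it → [a].
/b/ (word-final): word-finally, so rule 2 applies → [p].

[ʃuʃaɾihɡap]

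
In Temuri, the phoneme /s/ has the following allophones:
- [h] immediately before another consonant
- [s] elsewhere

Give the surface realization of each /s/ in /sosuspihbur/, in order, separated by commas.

[s], [s], [h]

Occurrence 1 (position 1): no conditioning environment matches → elsewhere allophone [s].
Occurrence 2 (position 3): no conditioning environment matches → elsewhere allophone [s].
Occurrence 3 (position 5): immediately before another consonant → [h].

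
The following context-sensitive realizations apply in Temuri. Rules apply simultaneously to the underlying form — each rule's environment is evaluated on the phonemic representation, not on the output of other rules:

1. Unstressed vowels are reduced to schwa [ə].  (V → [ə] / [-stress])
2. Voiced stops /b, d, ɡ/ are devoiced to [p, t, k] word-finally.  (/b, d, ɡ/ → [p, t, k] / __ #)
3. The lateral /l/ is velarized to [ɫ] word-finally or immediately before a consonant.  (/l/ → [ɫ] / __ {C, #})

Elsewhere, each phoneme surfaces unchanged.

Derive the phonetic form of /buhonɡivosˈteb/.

[bəhənɡəvəsˈtep]

/b/ — word-initial; rule 2 does not apply here → [b].
/u/ (between /b/ and /h/) occurs in an unstressed syllable → [ə] by rule 1.
/h/ (between /u/ and /o/): no rule targets it → [h].
/o/ meets the environment for rule 1 (in an unstressed syllable) → [ə].
/n/ stays [n].
/ɡ/ (between /n/ and /i/): rule 2 targets it, but not word-finally → unchanged [ɡ].
Rule 1 applies to /i/ (between /ɡ/ and /v/: in an unstressed syllable) → [ə].
/v/ (between /i/ and /o/): no rule targets it → [v].
Rule 1 applies to /o/ (between /v/ and /s/: in an unstressed syllable) → [ə].
/s/ (between /o/ and /t/) is unaffected → [s].
/t/ — not in any rule's target class → [t].
/e/ (between /t/ and /b/) is in the target of rule 1 but the environment (in an unstressed syllable) is not met → [e].
/b/ (word-final) occurs word-finally → [p] by rule 2.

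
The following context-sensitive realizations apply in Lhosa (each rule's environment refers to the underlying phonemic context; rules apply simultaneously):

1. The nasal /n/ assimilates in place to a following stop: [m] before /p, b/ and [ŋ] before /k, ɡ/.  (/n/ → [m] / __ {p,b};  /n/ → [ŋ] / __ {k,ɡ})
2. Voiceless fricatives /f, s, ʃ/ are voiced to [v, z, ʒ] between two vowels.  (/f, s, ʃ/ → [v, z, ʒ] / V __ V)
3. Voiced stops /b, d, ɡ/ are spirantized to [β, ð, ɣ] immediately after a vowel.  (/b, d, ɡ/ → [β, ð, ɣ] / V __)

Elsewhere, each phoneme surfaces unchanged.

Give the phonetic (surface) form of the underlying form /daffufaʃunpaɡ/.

[daffuvaʒumpaɣ]

/d/ — word-initial; rule 3 does not apply here → [d].
/f/ (between /a/ and /f/) is in the target of rule 2 but the environment (between two vowels) is not met → [f].
/f/ (between /f/ and /u/) fails the environment for rule 2, so it stays [f].
/f/ (between /u/ and /a/): between two vowels, so rule 2 applies → [v].
/ʃ/ (between /a/ and /u/): between two vowels, so rule 2 applies → [ʒ].
Rule 1 applies to /n/ (between /u/ and /p/: before a labial or velar stop) → [m].
Rule 3 applies to /ɡ/ (word-final: immediately after a vowel) → [ɣ].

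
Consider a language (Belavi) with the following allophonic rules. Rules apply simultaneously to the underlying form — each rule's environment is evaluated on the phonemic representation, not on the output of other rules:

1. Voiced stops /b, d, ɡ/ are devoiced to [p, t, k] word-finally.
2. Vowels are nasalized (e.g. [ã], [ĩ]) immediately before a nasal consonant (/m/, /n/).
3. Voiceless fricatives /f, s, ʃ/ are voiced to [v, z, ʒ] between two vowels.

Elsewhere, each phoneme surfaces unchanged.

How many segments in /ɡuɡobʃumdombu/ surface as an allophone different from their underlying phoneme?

2

Segments that undergo a rule: /u/ → [ũ] (rule 2); /o/ → [õ] (rule 2).
All other segments surface unchanged.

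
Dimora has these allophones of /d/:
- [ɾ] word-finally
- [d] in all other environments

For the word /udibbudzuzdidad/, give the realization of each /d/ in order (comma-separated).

Occurrence 1 (position 2): no conditioning environment matches → elsewhere allophone [d].
Occurrence 2 (position 7): no conditioning environment matches → elsewhere allophone [d].
Occurrence 3 (position 11): no conditioning environment matches → elsewhere allophone [d].
Occurrence 4 (position 13): no conditioning environment matches → elsewhere allophone [d].
Occurrence 5 (position 15): word-finally → [ɾ].

[d], [d], [d], [d], [ɾ]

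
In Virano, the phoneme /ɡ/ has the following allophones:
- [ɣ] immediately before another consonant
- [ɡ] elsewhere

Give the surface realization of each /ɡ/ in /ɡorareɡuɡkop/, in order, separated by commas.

[ɡ], [ɡ], [ɣ]

Occurrence 1 (position 1): no conditioning environment matches → elsewhere allophone [ɡ].
Occurrence 2 (position 7): no conditioning environment matches → elsewhere allophone [ɡ].
Occurrence 3 (position 9): immediately before another consonant → [ɣ].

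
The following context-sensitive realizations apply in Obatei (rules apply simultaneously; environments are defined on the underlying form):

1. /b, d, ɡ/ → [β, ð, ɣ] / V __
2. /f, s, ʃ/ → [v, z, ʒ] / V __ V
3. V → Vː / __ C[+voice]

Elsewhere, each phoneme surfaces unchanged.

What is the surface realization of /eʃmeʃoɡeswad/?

[eʃmeʒoːɣeswaːð]

/e/ (word-initial) fails the environment for rule 3, so it stays [e].
/ʃ/ (between /e/ and /m/): rule 2 targets it, but not between two vowels → unchanged [ʃ].
/m/ stays [m].
/e/ (between /m/ and /ʃ/): rule 3 targets it, but not before a voiced consonant → unchanged [e].
/ʃ/ (between /e/ and /o/): between two vowels, so rule 2 applies → [ʒ].
/o/ meets the environment for rule 3 (before a voiced consonant) → [oː].
Rule 1 applies to /ɡ/ (between /o/ and /e/: immediately after a vowel) → [ɣ].
/e/ (between /ɡ/ and /s/): rule 3 targets it, but not before a voiced consonant → unchanged [e].
/s/ (between /e/ and /w/) is in the target of rule 2 but the environment (between two vowels) is not met → [s].
/w/ (between /s/ and /a/) is unaffected → [w].
/a/ (between /w/ and /d/): before a voiced consonant, so rule 3 applies → [aː].
/d/ meets the environment for rule 1 (immediately after a vowel) → [ð].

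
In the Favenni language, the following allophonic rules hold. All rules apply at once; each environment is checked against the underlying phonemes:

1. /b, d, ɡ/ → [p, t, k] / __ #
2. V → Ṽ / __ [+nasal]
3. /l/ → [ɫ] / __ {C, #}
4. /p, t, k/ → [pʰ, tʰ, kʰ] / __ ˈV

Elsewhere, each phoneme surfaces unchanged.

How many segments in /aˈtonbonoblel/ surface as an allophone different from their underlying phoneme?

4

Segments that undergo a rule: /t/ → [tʰ] (rule 4); /o/ → [õ] (rule 2); /o/ → [õ] (rule 2); /l/ → [ɫ] (rule 3).
All other segments surface unchanged.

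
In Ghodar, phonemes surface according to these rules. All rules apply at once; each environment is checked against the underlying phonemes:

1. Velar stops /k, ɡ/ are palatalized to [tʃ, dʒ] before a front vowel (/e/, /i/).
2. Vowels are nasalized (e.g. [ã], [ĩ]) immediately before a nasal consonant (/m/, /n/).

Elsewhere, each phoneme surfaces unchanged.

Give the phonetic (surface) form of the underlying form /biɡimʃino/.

[bidʒĩmʃĩno]

/i/ (between /b/ and /ɡ/) fails the environment for rule 2, so it stays [i].
Rule 1 applies to /ɡ/ (between /i/ and /i/: before a front vowel) → [dʒ].
/i/ (between /ɡ/ and /m/) occurs before a nasal consonant → [ĩ] by rule 2.
Rule 2 applies to /i/ (between /ʃ/ and /n/: before a nasal consonant) → [ĩ].
/o/ (word-final): rule 2 targets it, but not before a nasal consonant → unchanged [o].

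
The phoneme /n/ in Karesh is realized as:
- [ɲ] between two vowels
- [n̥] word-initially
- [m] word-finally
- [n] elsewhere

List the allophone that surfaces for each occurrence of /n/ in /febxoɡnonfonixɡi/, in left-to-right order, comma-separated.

[n], [n], [ɲ]

Occurrence 1 (position 7): no conditioning environment matches → elsewhere allophone [n].
Occurrence 2 (position 9): no conditioning environment matches → elsewhere allophone [n].
Occurrence 3 (position 12): between two vowels → [ɲ].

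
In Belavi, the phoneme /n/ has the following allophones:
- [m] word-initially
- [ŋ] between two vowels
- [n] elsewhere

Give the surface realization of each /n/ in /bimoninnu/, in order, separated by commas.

[ŋ], [n], [n]

Occurrence 1 (position 5): between two vowels → [ŋ].
Occurrence 2 (position 7): no conditioning environment matches → elsewhere allophone [n].
Occurrence 3 (position 8): no conditioning environment matches → elsewhere allophone [n].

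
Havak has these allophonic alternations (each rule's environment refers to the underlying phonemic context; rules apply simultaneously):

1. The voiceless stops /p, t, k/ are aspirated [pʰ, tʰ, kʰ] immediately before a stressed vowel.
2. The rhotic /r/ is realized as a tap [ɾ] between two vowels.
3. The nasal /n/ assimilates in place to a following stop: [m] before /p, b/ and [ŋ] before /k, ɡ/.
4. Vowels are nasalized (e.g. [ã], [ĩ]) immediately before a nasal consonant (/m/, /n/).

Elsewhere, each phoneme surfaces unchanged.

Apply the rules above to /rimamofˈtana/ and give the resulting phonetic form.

/r/ (word-initial): rule 2 targets it, but not between two vowels → unchanged [r].
Rule 4 applies to /i/ (between /r/ and /m/: before a nasal consonant) → [ĩ].
/m/ (between /i/ and /a/) is unaffected → [m].
/a/ (between /m/ and /m/) occurs before a nasal consonant → [ã] by rule 4.
/m/ stays [m].
/o/ (between /m/ and /f/) fails the environment for rule 4, so it stays [o].
/f/ (between /o/ and /t/) is unaffected → [f].
/t/ meets the environment for rule 1 (immediately before a stressed vowel) → [tʰ].
/a/ meets the environment for rule 4 (before a nasal consonant) → [ã].
/n/ (between /a/ and /a/) is in the target of rule 3 but the environment (before a labial or velar stop) is not met → [n].
/a/ (word-final) is in the target of rule 4 but the environment (before a nasal consonant) is not met → [a].

[rĩmãmofˈtʰãna]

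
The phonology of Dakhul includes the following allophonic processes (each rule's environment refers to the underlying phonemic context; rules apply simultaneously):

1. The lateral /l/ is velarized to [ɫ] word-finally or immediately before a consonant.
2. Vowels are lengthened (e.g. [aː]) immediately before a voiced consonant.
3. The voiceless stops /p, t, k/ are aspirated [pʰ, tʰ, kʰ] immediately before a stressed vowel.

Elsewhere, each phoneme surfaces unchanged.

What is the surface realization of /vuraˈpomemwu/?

[vuːraˈpʰoːmeːmwu]

/v/ (word-initial): no rule targets it → [v].
/u/ (between /v/ and /r/) occurs before a voiced consonant → [uː] by rule 2.
/r/ stays [r].
/a/ — between /r/ and /p/; rule 2 does not apply here → [a].
/p/ (between /a/ and /o/): immediately before a stressed vowel, so rule 3 applies → [pʰ].
Rule 2 applies to /o/ (between /p/ and /m/: before a voiced consonant) → [oː].
/m/ stays [m].
/e/ (between /m/ and /m/) occurs before a voiced consonant → [eː] by rule 2.
/m/ stays [m].
/w/ stays [w].
/u/ — word-final; rule 2 does not apply here → [u].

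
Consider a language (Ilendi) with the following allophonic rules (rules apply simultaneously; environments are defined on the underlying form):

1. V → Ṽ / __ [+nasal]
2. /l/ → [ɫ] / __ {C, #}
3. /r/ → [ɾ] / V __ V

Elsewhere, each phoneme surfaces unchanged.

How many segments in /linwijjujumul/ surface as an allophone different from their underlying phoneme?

Segments that undergo a rule: /i/ → [ĩ] (rule 1); /u/ → [ũ] (rule 1); /l/ → [ɫ] (rule 2).
All other segments surface unchanged.

3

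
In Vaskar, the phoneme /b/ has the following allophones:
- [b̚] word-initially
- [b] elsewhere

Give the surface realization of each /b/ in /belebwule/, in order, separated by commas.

[b̚], [b]

Occurrence 1 (position 1): word-initially → [b̚].
Occurrence 2 (position 5): no conditioning environment matches → elsewhere allophone [b].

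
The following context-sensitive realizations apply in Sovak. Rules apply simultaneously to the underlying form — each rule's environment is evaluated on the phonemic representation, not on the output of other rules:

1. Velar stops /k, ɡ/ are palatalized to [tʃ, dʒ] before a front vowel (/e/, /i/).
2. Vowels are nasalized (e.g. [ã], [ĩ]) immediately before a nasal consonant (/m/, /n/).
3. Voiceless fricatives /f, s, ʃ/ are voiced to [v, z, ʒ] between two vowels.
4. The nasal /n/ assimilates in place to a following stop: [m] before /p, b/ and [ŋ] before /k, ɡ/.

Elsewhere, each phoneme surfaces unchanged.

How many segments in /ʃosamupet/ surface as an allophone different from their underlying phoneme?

2

Segments that undergo a rule: /s/ → [z] (rule 3); /a/ → [ã] (rule 2).
All other segments surface unchanged.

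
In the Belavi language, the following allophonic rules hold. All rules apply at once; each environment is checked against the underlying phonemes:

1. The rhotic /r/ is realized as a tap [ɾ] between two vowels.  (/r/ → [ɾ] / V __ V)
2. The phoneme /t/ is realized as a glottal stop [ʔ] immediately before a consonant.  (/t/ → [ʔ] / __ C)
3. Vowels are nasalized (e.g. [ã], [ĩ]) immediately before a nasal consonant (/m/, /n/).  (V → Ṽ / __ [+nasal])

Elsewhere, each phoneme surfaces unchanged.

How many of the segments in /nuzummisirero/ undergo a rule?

3

Segments that undergo a rule: /u/ → [ũ] (rule 3); /r/ → [ɾ] (rule 1); /r/ → [ɾ] (rule 1).
All other segments surface unchanged.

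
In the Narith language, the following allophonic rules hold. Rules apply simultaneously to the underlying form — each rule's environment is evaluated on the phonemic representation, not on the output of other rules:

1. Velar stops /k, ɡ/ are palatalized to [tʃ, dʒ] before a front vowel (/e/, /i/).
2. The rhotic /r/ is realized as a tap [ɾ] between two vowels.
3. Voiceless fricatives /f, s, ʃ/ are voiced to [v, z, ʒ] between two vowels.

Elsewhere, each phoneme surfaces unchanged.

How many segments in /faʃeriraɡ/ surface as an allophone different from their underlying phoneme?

Segments that undergo a rule: /ʃ/ → [ʒ] (rule 3); /r/ → [ɾ] (rule 2); /r/ → [ɾ] (rule 2).
All other segments surface unchanged.

3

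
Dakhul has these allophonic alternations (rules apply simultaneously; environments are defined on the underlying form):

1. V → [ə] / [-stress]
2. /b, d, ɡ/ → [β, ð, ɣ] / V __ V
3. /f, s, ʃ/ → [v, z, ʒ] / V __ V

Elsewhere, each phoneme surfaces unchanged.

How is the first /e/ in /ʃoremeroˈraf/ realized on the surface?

Rule 1 applies to /e/ (between /r/ and /m/: in an unstressed syllable) → [ə].

[ə]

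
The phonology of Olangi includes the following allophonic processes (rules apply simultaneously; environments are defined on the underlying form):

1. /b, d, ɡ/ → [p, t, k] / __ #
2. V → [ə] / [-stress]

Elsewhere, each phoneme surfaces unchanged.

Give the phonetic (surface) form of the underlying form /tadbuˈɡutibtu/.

[tədbəˈɡutəbtə]

/t/ stays [t].
/a/ (between /t/ and /d/) occurs in an unstressed syllable → [ə] by rule 2.
/d/ (between /a/ and /b/): rule 1 targets it, but not word-finally → unchanged [d].
/b/ (between /d/ and /u/) fails the environment for rule 1, so it stays [b].
/u/ (between /b/ and /ɡ/) occurs in an unstressed syllable → [ə] by rule 2.
/ɡ/ (between /u/ and /u/): rule 1 targets it, but not word-finally → unchanged [ɡ].
/u/ (between /ɡ/ and /t/): rule 2 targets it, but not in an unstressed syllable → unchanged [u].
/t/ (between /u/ and /i/) is unaffected → [t].
/i/ meets the environment for rule 2 (in an unstressed syllable) → [ə].
/b/ — between /i/ and /t/; rule 1 does not apply here → [b].
/t/ stays [t].
/u/ (word-final) occurs in an unstressed syllable → [ə] by rule 2.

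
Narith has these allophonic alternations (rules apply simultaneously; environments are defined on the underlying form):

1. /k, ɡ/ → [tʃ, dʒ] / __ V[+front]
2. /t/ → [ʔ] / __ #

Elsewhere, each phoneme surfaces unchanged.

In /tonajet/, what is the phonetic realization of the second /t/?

/t/ meets the environment for rule 2 (word-finally) → [ʔ].

[ʔ]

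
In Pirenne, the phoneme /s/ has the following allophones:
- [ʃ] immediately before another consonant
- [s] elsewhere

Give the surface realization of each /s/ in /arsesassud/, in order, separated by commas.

[s], [s], [ʃ], [s]

Occurrence 1 (position 3): no conditioning environment matches → elsewhere allophone [s].
Occurrence 2 (position 5): no conditioning environment matches → elsewhere allophone [s].
Occurrence 3 (position 7): immediately before another consonant → [ʃ].
Occurrence 4 (position 8): no conditioning environment matches → elsewhere allophone [s].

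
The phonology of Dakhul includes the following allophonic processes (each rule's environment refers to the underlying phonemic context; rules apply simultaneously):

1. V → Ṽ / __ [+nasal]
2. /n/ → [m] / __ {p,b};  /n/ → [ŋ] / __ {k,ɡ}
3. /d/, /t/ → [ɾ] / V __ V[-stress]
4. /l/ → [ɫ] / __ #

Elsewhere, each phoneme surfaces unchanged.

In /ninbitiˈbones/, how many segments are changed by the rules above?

4

Segments that undergo a rule: /i/ → [ĩ] (rule 1); /n/ → [m] (rule 2); /t/ → [ɾ] (rule 3); /o/ → [õ] (rule 1).
All other segments surface unchanged.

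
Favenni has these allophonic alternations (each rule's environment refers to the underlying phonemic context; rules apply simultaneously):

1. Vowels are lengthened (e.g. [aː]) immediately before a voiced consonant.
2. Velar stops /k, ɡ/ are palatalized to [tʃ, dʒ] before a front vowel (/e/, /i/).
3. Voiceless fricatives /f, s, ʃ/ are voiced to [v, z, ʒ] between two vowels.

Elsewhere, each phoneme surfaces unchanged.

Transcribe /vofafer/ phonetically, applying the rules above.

[vovaveːr]

/v/ (word-initial): no rule targets it → [v].
/o/ (between /v/ and /f/) is in the target of rule 1 but the environment (before a voiced consonant) is not met → [o].
/f/ meets the environment for rule 3 (between two vowels) → [v].
/a/ (between /f/ and /f/) is in the target of rule 1 but the environment (before a voiced consonant) is not met → [a].
/f/ meets the environment for rule 3 (between two vowels) → [v].
/e/ — between /f/ and /r/, before a voiced consonant — surfaces as [eː] (rule 1).
/r/ — not in any rule's target class → [r].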